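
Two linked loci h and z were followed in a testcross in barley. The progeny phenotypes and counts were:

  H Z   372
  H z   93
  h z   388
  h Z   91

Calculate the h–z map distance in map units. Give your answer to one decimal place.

19.5 map units

The two most frequent classes, H Z (372) and h z (388), are the parental types, so the F1 was H Z / h z.
The recombinant classes are H z and h Z: 93 + 91 = 184.
Recombination frequency = 184/944 = 0.1949 ≈ 19.5%, i.e. 19.5 map units.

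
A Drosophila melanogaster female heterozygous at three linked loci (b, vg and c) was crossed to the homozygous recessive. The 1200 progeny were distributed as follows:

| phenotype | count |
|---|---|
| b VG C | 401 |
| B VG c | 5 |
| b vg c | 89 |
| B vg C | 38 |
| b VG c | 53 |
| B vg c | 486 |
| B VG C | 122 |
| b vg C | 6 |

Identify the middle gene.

The two most frequent reciprocal classes, B vg c and b VG C, are the parental types, so the F1 was B vg c / b VG C.
The two rarest classes, B VG c and b vg C, are the double crossovers. Comparing them with the parentals, only the vg allele has switched, so vg is the middle locus and the order is b – vg – c.

vg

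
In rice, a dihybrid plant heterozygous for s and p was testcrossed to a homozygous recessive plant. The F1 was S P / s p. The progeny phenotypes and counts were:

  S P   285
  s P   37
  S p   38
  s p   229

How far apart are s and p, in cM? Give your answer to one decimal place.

The recombinant classes are S p and s P: 38 + 37 = 75.
Recombination frequency = 75/589 = 0.1273 ≈ 12.7%, i.e. 12.7 cM.

12.7 cM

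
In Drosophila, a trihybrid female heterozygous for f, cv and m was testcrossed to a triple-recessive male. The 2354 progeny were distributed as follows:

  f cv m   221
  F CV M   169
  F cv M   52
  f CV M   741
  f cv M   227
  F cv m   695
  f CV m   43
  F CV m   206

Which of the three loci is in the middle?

m

The two most frequent reciprocal classes, F cv m and f CV M, are the parental types, so the F1 was F cv m / f CV M.
The two rarest classes, F cv M and f CV m, are the double crossovers. Comparing them with the parentals, only the m allele has switched, so m is the middle locus and the order is cv – m – f.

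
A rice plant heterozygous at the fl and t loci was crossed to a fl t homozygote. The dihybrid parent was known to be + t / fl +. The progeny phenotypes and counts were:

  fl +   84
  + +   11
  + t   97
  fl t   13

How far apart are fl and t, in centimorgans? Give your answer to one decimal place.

11.7 centimorgans

The recombinant classes are + + and fl t: 11 + 13 = 24.
Recombination frequency = 24/205 = 0.1171 ≈ 11.7%, i.e. 11.7 centimorgans.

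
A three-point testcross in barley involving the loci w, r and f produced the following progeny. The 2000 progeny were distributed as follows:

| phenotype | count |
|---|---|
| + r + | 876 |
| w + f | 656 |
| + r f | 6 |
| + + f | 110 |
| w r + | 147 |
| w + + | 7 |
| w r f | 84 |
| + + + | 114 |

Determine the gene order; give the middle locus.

The two most frequent reciprocal classes, + r + and w + f, are the parental types, so the F1 was + r + / w + f.
The two rarest classes, + r f and w + +, are the double crossovers. Comparing them with the parentals, only the f allele has switched, so f is the middle locus and the order is w – f – r.

f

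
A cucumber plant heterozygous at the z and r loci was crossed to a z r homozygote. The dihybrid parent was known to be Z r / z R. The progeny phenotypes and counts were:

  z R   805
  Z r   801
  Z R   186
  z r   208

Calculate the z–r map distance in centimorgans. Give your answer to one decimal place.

19.7 centimorgans

The recombinant classes are Z R and z r: 186 + 208 = 394.
Recombination frequency = 394/2000 = 0.1970 ≈ 19.7%, i.e. 19.7 centimorgans.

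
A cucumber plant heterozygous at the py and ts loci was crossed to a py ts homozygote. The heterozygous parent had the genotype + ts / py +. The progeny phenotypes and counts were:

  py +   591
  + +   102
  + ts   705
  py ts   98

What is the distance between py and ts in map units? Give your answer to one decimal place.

13.4 map units

The recombinant classes are + + and py ts: 102 + 98 = 200.
Recombination frequency = 200/1496 = 0.1337 ≈ 13.4%, i.e. 13.4 map units.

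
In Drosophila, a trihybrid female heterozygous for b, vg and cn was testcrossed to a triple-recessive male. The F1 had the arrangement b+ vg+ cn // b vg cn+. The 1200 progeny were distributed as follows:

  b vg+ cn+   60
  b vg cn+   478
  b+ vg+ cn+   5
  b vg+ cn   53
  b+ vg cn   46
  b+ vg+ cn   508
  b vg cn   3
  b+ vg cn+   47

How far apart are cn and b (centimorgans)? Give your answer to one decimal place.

9.0 centimorgans

The two rarest classes, b+ vg+ cn+ and b vg cn, are the double crossovers. Comparing them with the parentals, only the cn allele has switched, so cn is the middle locus and the order is b – cn – vg.
Crossovers in the b–cn interval produce the single-crossover classes b vg+ cn and b+ vg cn+ (53 + 47 = 100) plus the double crossovers (8).
RF(b–cn) = (100 + 8) / 1200 = 108/1200 = 0.0900 → 9.0 centimorgans.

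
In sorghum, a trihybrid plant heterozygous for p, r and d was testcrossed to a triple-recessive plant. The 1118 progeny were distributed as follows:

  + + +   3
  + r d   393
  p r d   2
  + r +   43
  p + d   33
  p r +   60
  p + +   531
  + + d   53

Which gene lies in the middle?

p

The two most frequent reciprocal classes, p + + and + r d, are the parental types, so the F1 was p + + / + r d.
The two rarest classes, + + + and p r d, are the double crossovers. Comparing them with the parentals, only the p allele has switched, so p is the middle locus and the order is d – p – r.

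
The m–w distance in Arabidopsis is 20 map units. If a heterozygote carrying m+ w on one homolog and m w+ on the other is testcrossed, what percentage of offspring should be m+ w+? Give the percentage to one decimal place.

A map distance of 20 map units corresponds to a recombination frequency of 0.200.
The F1 is m+ w / m w+, so m+ w+ is a recombinant gamete class with expected frequency r/2 = 0.200/2 = 0.1000.
That is 0.1000 = 10.0% of the progeny.

10.0%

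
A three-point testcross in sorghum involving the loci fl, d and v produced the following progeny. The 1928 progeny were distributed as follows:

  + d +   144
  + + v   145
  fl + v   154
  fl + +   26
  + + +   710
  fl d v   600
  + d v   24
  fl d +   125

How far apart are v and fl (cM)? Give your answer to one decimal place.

16.6 cM

The two most frequent reciprocal classes, fl d v and + + +, are the parental types, so the F1 was fl d v / + + +.
The two rarest classes, + d v and fl + +, are the double crossovers. Comparing them with the parentals, only the fl allele has switched, so fl is the middle locus and the order is d – fl – v.
Crossovers in the fl–v interval produce the single-crossover classes fl d + and + + v (125 + 145 = 270) plus the double crossovers (50).
RF(fl–v) = (270 + 50) / 1928 = 320/1928 = 0.1660 → 16.6 cM.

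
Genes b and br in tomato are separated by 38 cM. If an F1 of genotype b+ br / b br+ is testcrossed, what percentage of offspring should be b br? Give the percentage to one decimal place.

A map distance of 38 cM corresponds to a recombination frequency of 0.380.
The F1 is b+ br / b br+, so b br is a recombinant gamete class with expected frequency r/2 = 0.380/2 = 0.1900.
That is 0.1900 = 19.0% of the progeny.

19.0%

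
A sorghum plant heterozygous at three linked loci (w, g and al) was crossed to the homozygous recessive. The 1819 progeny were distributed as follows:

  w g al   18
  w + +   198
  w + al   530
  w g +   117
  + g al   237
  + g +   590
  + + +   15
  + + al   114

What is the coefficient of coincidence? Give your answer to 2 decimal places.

0.49

The two most frequent reciprocal classes, + g + and w + al, are the parental types, so the F1 was + g + / w + al.
The two rarest classes, + + + and w g al, are the double crossovers. Comparing them with the parentals, only the g allele has switched, so g is the middle locus and the order is al – g – w.
al–g: (435 + 33)/1819 = 0.2573; g–w: (231 + 33)/1819 = 0.1451.
Expected DCO frequency = 0.2573 × 0.1451 ≈ 0.03733; observed = 33/1819 ≈ 0.01814.
Coefficient of coincidence = 0.01814/0.03733 ≈ 0.49.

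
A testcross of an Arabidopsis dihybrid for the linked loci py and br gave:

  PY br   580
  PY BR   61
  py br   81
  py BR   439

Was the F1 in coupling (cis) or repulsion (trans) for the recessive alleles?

trans

The two most frequent classes are PY br (580) and py BR (439); these are the parental (non-recombinant) types.
So the F1 carried PY br on one chromosome and py BR on the other — the recessive alleles are on opposite chromosomes (trans / repulsion).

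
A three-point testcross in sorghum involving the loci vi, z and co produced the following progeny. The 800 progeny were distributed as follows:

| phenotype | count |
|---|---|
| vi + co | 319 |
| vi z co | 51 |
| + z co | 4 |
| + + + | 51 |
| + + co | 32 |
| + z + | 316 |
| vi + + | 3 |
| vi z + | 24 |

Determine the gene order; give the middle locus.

co

The two most frequent reciprocal classes, vi + co and + z +, are the parental types, so the F1 was vi + co / + z +.
The two rarest classes, vi + + and + z co, are the double crossovers. Comparing them with the parentals, only the co allele has switched, so co is the middle locus and the order is vi – co – z.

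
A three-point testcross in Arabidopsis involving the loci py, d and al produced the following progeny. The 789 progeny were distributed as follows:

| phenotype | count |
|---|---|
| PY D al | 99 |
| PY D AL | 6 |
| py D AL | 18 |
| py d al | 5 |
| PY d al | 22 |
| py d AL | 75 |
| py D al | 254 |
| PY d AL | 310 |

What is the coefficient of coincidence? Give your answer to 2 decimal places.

The two most frequent reciprocal classes, PY d AL and py D al, are the parental types, so the F1 was PY d AL / py D al.
The two rarest classes, PY D AL and py d al, are the double crossovers. Comparing them with the parentals, only the d allele has switched, so d is the middle locus and the order is al – d – py.
al–d: (40 + 11)/789 = 0.0646; d–py: (174 + 11)/789 = 0.2345.
Expected DCO frequency = 0.0646 × 0.2345 ≈ 0.01515; observed = 11/789 ≈ 0.01394.
Coefficient of coincidence = 0.01394/0.01515 ≈ 0.92.

0.92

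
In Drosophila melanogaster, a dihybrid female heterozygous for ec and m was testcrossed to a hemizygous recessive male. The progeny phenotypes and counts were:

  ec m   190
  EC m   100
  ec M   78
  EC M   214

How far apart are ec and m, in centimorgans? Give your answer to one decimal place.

The two most frequent classes, EC M (214) and ec m (190), are the parental types, so the F1 was EC M / ec m.
The recombinant classes are EC m and ec M: 100 + 78 = 178.
Recombination frequency = 178/582 = 0.3058 ≈ 30.6%, i.e. 30.6 centimorgans.

30.6 centimorgans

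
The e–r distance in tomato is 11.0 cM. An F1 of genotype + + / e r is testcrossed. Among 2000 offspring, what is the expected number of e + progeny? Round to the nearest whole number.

A map distance of 11.0 cM corresponds to a recombination frequency of 0.110.
The F1 is + + / e r, so e + is a recombinant gamete class with expected frequency r/2 = 0.110/2 = 0.0550.
Expected number = 0.0550 × 2000 = 110.00 ≈ 110.

110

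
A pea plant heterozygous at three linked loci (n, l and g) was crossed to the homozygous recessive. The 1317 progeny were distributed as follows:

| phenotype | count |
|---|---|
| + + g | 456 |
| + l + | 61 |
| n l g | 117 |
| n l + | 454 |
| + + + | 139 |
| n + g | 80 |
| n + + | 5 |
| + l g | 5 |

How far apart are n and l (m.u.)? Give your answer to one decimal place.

11.5 m.u.

The two most frequent reciprocal classes, n l + and + + g, are the parental types, so the F1 was n l + / + + g.
The two rarest classes, n + + and + l g, are the double crossovers. Comparing them with the parentals, only the l allele has switched, so l is the middle locus and the order is n – l – g.
Crossovers in the n–l interval produce the single-crossover classes + l + and n + g (61 + 80 = 141) plus the double crossovers (10).
RF(n–l) = (141 + 10) / 1317 = 151/1317 = 0.1147 → 11.5 m.u.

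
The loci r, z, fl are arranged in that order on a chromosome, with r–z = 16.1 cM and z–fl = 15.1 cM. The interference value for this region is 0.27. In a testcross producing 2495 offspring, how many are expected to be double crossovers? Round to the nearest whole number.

Map distances give recombination frequencies of 0.161 and 0.151 for the two intervals.
With interference 0.27 (so coincidence = 0.73), expected double-crossover frequency = 0.161 × 0.151 × 0.73 = 0.01775.
Expected number = 0.01775 × 2495 = 44.28 ≈ 44.

44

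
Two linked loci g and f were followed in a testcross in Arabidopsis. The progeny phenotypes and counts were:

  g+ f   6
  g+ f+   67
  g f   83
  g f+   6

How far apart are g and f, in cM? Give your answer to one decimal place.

7.4 cM

The two most frequent classes, g+ f+ (67) and g f (83), are the parental types, so the F1 was g+ f+ / g f.
The recombinant classes are g+ f and g f+: 6 + 6 = 12.
Recombination frequency = 12/162 = 0.0741 ≈ 7.4%, i.e. 7.4 cM.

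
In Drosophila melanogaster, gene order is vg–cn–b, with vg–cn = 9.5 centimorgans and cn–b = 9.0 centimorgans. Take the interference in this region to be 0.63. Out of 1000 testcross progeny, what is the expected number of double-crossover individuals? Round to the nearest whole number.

3

Map distances give recombination frequencies of 0.095 and 0.090 for the two intervals.
With interference 0.63 (so coincidence = 0.37), expected double-crossover frequency = 0.095 × 0.090 × 0.37 = 0.00316.
Expected number = 0.00316 × 1000 = 3.16 ≈ 3.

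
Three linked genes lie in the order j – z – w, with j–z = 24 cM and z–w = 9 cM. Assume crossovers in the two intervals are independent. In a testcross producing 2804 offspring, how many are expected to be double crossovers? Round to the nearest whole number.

Map distances give recombination frequencies of 0.240 and 0.090 for the two intervals.
With no interference, expected double-crossover frequency = 0.240 × 0.090 = 0.02160.
Expected number = 0.02160 × 2804 = 60.57 ≈ 61.

61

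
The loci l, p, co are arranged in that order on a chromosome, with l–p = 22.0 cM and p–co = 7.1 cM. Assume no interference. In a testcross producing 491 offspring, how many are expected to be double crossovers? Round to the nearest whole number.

8

Map distances give recombination frequencies of 0.220 and 0.071 for the two intervals.
With no interference, expected double-crossover frequency = 0.220 × 0.071 = 0.01562.
Expected number = 0.01562 × 491 = 7.67 ≈ 8.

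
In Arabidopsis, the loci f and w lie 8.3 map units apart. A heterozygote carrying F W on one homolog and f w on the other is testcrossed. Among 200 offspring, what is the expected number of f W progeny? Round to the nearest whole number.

A map distance of 8.3 map units corresponds to a recombination frequency of 0.083.
The F1 is F W / f w, so f W is a recombinant gamete class with expected frequency r/2 = 0.083/2 = 0.0415.
Expected number = 0.0415 × 200 = 8.30 ≈ 8.

8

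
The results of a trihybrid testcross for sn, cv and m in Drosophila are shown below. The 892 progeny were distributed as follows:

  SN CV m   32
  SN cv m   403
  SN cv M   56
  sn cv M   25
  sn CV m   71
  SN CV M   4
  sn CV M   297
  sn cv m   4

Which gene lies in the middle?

The two most frequent reciprocal classes, sn CV M and SN cv m, are the parental types, so the F1 was sn CV M / SN cv m.
The two rarest classes, SN CV M and sn cv m, are the double crossovers. Comparing them with the parentals, only the sn allele has switched, so sn is the middle locus and the order is cv – sn – m.

sn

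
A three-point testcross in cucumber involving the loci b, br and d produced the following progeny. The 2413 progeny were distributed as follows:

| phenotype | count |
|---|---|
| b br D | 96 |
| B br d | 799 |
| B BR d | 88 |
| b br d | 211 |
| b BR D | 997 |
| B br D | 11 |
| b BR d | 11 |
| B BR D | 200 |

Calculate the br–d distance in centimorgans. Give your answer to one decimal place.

8.5 centimorgans

The two most frequent reciprocal classes, b BR D and B br d, are the parental types, so the F1 was b BR D / B br d.
The two rarest classes, b BR d and B br D, are the double crossovers. Comparing them with the parentals, only the d allele has switched, so d is the middle locus and the order is b – d – br.
Crossovers in the d–br interval produce the single-crossover classes b br D and B BR d (96 + 88 = 184) plus the double crossovers (22).
RF(d–br) = (184 + 22) / 2413 = 206/2413 = 0.0854 → 8.5 centimorgans.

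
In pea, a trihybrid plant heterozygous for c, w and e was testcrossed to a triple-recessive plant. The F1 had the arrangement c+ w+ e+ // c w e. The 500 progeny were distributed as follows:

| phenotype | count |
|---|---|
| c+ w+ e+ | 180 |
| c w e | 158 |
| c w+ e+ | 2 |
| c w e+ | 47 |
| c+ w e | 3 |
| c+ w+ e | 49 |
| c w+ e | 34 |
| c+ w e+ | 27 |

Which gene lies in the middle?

The two rarest classes, c w+ e+ and c+ w e, are the double crossovers. Comparing them with the parentals, only the c allele has switched, so c is the middle locus and the order is e – c – w.

c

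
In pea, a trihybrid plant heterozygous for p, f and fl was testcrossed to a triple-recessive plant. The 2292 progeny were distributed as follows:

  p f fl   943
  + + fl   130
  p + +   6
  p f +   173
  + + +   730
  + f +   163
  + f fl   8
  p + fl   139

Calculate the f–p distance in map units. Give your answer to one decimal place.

13.8 map units

The two most frequent reciprocal classes, p f fl and + + +, are the parental types, so the F1 was p f fl / + + +.
The two rarest classes, + f fl and p + +, are the double crossovers. Comparing them with the parentals, only the p allele has switched, so p is the middle locus and the order is f – p – fl.
Crossovers in the f–p interval produce the single-crossover classes p + fl and + f + (139 + 163 = 302) plus the double crossovers (14).
RF(f–p) = (302 + 14) / 2292 = 316/2292 = 0.1379 → 13.8 map units.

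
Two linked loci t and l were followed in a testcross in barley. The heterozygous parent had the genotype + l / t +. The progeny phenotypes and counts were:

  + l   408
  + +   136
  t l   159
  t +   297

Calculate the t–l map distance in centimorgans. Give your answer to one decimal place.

The recombinant classes are + + and t l: 136 + 159 = 295.
Recombination frequency = 295/1000 = 0.2950 ≈ 29.5%, i.e. 29.5 centimorgans.

29.5 centimorgans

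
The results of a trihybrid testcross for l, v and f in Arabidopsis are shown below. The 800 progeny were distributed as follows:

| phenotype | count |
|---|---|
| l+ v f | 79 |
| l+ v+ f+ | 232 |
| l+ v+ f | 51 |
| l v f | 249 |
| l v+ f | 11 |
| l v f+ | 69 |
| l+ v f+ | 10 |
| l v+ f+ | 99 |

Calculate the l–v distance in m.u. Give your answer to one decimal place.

The two most frequent reciprocal classes, l v f and l+ v+ f+, are the parental types, so the F1 was l v f / l+ v+ f+.
The two rarest classes, l v+ f and l+ v f+, are the double crossovers. Comparing them with the parentals, only the v allele has switched, so v is the middle locus and the order is f – v – l.
Crossovers in the v–l interval produce the single-crossover classes l+ v f and l v+ f+ (79 + 99 = 178) plus the double crossovers (21).
RF(v–l) = (178 + 21) / 800 = 199/800 = 0.2487 → 24.9 m.u.

24.9 m.u.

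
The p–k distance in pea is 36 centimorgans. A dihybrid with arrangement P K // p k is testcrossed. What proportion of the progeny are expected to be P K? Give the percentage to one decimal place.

A map distance of 36 centimorgans corresponds to a recombination frequency of 0.360.
The F1 is P K / p k, so P K is a parental gamete class with expected frequency (1 − r)/2 = 0.640/2 = 0.3200.
That is 0.3200 = 32.0% of the progeny.

32.0%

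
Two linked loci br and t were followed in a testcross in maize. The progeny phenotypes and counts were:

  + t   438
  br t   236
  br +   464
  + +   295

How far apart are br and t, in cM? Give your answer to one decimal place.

37.1 cM

The two most frequent classes, + t (438) and br + (464), are the parental types, so the F1 was + t / br +.
The recombinant classes are + + and br t: 295 + 236 = 531.
Recombination frequency = 531/1433 = 0.3706 ≈ 37.1%, i.e. 37.1 cM.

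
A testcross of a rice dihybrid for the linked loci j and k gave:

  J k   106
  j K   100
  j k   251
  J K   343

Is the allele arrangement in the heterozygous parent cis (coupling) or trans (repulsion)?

The two most frequent classes are J K (343) and j k (251); these are the parental (non-recombinant) types.
So the F1 carried J K on one chromosome and j k on the other — the recessive alleles are on the same chromosome (cis / coupling).

cis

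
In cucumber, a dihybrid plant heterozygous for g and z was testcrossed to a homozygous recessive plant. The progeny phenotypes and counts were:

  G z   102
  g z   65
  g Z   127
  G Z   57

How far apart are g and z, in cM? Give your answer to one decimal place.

The two most frequent classes, G z (102) and g Z (127), are the parental types, so the F1 was G z / g Z.
The recombinant classes are G Z and g z: 57 + 65 = 122.
Recombination frequency = 122/351 = 0.3476 ≈ 34.8%, i.e. 34.8 cM.

34.8 cM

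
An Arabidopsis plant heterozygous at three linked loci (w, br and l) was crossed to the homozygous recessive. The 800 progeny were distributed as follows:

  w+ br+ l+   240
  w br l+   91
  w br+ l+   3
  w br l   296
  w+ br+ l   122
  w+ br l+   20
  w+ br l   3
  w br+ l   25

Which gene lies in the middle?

The two most frequent reciprocal classes, w+ br+ l+ and w br l, are the parental types, so the F1 was w+ br+ l+ / w br l.
The two rarest classes, w br+ l+ and w+ br l, are the double crossovers. Comparing them with the parentals, only the w allele has switched, so w is the middle locus and the order is br – w – l.

w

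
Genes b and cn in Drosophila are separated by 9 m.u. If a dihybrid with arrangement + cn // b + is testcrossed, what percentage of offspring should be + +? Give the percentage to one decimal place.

A map distance of 9 m.u. corresponds to a recombination frequency of 0.090.
The F1 is + cn / b +, so + + is a recombinant gamete class with expected frequency r/2 = 0.090/2 = 0.0450.
That is 0.0450 = 4.5% of the progeny.

4.5%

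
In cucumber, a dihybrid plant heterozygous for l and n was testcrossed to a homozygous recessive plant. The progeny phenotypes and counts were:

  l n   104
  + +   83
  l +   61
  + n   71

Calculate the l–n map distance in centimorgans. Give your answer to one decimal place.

41.4 centimorgans

The two most frequent classes, + + (83) and l n (104), are the parental types, so the F1 was + + / l n.
The recombinant classes are + n and l +: 71 + 61 = 132.
Recombination frequency = 132/319 = 0.4138 ≈ 41.4%, i.e. 41.4 centimorgans.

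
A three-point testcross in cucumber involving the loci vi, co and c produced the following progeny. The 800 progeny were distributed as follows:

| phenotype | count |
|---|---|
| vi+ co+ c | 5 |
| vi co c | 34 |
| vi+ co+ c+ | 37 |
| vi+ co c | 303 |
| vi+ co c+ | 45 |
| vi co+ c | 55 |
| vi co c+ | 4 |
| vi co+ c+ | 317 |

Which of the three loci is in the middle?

The two most frequent reciprocal classes, vi+ co c and vi co+ c+, are the parental types, so the F1 was vi+ co c / vi co+ c+.
The two rarest classes, vi+ co+ c and vi co c+, are the double crossovers. Comparing them with the parentals, only the co allele has switched, so co is the middle locus and the order is vi – co – c.

co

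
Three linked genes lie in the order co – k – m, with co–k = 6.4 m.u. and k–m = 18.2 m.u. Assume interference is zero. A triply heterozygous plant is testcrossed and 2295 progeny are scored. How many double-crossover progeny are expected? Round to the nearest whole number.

Map distances give recombination frequencies of 0.064 and 0.182 for the two intervals.
With no interference, expected double-crossover frequency = 0.064 × 0.182 = 0.01165.
Expected number = 0.01165 × 2295 = 26.73 ≈ 27.

27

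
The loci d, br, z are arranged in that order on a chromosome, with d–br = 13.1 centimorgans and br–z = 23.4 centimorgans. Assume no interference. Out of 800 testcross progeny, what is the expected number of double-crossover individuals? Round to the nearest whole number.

Map distances give recombination frequencies of 0.131 and 0.234 for the two intervals.
With no interference, expected double-crossover frequency = 0.131 × 0.234 = 0.03065.
Expected number = 0.03065 × 800 = 24.52 ≈ 25.

25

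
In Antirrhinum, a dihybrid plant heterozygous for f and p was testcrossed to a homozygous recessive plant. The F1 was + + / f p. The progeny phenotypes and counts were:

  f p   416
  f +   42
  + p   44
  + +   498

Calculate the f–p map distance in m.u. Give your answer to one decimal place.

8.6 m.u.

The recombinant classes are + p and f +: 44 + 42 = 86.
Recombination frequency = 86/1000 = 0.0860 ≈ 8.6%, i.e. 8.6 m.u.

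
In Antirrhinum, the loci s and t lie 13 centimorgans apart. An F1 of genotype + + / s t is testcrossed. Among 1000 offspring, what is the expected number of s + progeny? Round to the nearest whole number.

A map distance of 13 centimorgans corresponds to a recombination frequency of 0.130.
The F1 is + + / s t, so s + is a recombinant gamete class with expected frequency r/2 = 0.130/2 = 0.0650.
Expected number = 0.0650 × 1000 = 65.00 ≈ 65.

65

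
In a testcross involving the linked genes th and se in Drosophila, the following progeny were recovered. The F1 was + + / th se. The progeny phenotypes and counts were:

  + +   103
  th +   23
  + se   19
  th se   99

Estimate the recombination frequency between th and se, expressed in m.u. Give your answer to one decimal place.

The recombinant classes are + se and th +: 19 + 23 = 42.
Recombination frequency = 42/244 = 0.1721 ≈ 17.2%, i.e. 17.2 m.u.

17.2 m.u.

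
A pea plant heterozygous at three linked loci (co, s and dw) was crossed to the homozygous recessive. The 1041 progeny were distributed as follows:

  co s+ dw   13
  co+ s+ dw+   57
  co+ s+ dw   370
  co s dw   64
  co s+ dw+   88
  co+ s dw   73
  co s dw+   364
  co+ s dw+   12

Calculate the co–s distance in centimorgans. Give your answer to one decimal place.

The two most frequent reciprocal classes, co s dw+ and co+ s+ dw, are the parental types, so the F1 was co s dw+ / co+ s+ dw.
The two rarest classes, co+ s dw+ and co s+ dw, are the double crossovers. Comparing them with the parentals, only the co allele has switched, so co is the middle locus and the order is s – co – dw.
Crossovers in the s–co interval produce the single-crossover classes co s+ dw+ and co+ s dw (88 + 73 = 161) plus the double crossovers (25).
RF(s–co) = (161 + 25) / 1041 = 186/1041 = 0.1787 → 17.9 centimorgans.

17.9 centimorgans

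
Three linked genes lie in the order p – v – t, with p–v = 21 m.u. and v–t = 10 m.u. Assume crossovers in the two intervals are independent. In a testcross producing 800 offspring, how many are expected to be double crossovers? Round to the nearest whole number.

Map distances give recombination frequencies of 0.210 and 0.100 for the two intervals.
With no interference, expected double-crossover frequency = 0.210 × 0.100 = 0.02100.
Expected number = 0.02100 × 800 = 16.80 ≈ 17.

17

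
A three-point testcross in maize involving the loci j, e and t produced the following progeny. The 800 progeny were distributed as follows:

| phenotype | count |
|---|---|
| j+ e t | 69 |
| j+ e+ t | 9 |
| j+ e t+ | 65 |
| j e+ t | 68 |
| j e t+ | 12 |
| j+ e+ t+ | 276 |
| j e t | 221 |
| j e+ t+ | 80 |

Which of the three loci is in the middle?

The two most frequent reciprocal classes, j e t and j+ e+ t+, are the parental types, so the F1 was j e t / j+ e+ t+.
The two rarest classes, j e t+ and j+ e+ t, are the double crossovers. Comparing them with the parentals, only the t allele has switched, so t is the middle locus and the order is j – t – e.

t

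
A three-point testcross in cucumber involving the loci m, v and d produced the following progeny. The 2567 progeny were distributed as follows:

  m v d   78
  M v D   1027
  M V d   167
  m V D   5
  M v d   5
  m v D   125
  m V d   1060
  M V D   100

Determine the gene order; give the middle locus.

The two most frequent reciprocal classes, m V d and M v D, are the parental types, so the F1 was m V d / M v D.
The two rarest classes, m V D and M v d, are the double crossovers. Comparing them with the parentals, only the d allele has switched, so d is the middle locus and the order is m – d – v.

d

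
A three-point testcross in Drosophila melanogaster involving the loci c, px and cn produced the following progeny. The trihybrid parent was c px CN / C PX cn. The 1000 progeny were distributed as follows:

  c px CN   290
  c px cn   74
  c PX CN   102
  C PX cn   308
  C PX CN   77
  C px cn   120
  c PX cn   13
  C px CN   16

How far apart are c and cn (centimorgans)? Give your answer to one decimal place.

The two rarest classes, C px CN and c PX cn, are the double crossovers. Comparing them with the parentals, only the c allele has switched, so c is the middle locus and the order is cn – c – px.
Crossovers in the cn–c interval produce the single-crossover classes c px cn and C PX CN (74 + 77 = 151) plus the double crossovers (29).
RF(cn–c) = (151 + 29) / 1000 = 180/1000 = 0.1800 → 18.0 centimorgans.

18.0 centimorgans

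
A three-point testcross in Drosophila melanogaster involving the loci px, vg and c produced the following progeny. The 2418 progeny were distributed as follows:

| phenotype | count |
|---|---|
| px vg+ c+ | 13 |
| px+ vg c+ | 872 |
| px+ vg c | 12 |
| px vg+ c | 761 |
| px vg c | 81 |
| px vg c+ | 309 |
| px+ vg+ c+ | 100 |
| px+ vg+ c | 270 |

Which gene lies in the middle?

The two most frequent reciprocal classes, px vg+ c and px+ vg c+, are the parental types, so the F1 was px vg+ c / px+ vg c+.
The two rarest classes, px vg+ c+ and px+ vg c, are the double crossovers. Comparing them with the parentals, only the c allele has switched, so c is the middle locus and the order is vg – c – px.

c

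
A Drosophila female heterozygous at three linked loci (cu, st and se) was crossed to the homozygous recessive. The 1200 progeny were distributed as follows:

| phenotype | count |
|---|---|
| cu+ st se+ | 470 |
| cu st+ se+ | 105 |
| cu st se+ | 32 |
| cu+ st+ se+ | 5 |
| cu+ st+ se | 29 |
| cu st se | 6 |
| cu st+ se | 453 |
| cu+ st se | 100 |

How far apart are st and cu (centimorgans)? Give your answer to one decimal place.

The two most frequent reciprocal classes, cu+ st se+ and cu st+ se, are the parental types, so the F1 was cu+ st se+ / cu st+ se.
The two rarest classes, cu+ st+ se+ and cu st se, are the double crossovers. Comparing them with the parentals, only the st allele has switched, so st is the middle locus and the order is cu – st – se.
Crossovers in the cu–st interval produce the single-crossover classes cu st se+ and cu+ st+ se (32 + 29 = 61) plus the double crossovers (11).
RF(cu–st) = (61 + 11) / 1200 = 72/1200 = 0.0600 → 6.0 centimorgans.

6.0 centimorgans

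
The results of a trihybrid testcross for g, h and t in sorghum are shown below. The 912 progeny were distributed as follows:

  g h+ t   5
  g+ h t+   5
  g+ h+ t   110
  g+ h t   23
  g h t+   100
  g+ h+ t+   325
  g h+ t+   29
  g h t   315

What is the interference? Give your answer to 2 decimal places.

The two most frequent reciprocal classes, g+ h+ t+ and g h t, are the parental types, so the F1 was g+ h+ t+ / g h t.
The two rarest classes, g+ h t+ and g h+ t, are the double crossovers. Comparing them with the parentals, only the h allele has switched, so h is the middle locus and the order is t – h – g.
t–h: (210 + 10)/912 = 0.2412; h–g: (52 + 10)/912 = 0.0680.
Expected DCO frequency = 0.2412 × 0.0680 ≈ 0.01640; observed = 10/912 ≈ 0.01096.
Coefficient of coincidence = 0.01096/0.01640 ≈ 0.67; interference = 1 − 0.67 = 0.33.

0.33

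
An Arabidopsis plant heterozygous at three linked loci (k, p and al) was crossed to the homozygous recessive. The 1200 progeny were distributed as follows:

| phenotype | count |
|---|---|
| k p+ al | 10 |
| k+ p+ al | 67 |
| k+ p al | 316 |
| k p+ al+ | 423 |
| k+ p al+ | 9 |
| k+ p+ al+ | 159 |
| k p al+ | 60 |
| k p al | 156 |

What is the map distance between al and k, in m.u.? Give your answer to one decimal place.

27.8 m.u.

The two most frequent reciprocal classes, k p+ al+ and k+ p al, are the parental types, so the F1 was k p+ al+ / k+ p al.
The two rarest classes, k p+ al and k+ p al+, are the double crossovers. Comparing them with the parentals, only the al allele has switched, so al is the middle locus and the order is p – al – k.
Crossovers in the al–k interval produce the single-crossover classes k+ p+ al+ and k p al (159 + 156 = 315) plus the double crossovers (19).
RF(al–k) = (315 + 19) / 1200 = 334/1200 = 0.2783 → 27.8 m.u.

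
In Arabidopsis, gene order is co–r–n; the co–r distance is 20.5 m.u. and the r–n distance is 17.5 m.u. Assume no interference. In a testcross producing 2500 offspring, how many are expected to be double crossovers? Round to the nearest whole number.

Map distances give recombination frequencies of 0.205 and 0.175 for the two intervals.
With no interference, expected double-crossover frequency = 0.205 × 0.175 = 0.03587.
Expected number = 0.03587 × 2500 = 89.69 ≈ 90.

90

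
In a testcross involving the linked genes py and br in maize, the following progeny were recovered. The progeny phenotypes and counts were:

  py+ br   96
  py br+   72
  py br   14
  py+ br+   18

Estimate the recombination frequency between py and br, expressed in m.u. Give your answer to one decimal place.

16.0 m.u.

The two most frequent classes, py+ br (96) and py br+ (72), are the parental types, so the F1 was py+ br / py br+.
The recombinant classes are py+ br+ and py br: 18 + 14 = 32.
Recombination frequency = 32/200 = 0.1600 ≈ 16.0%, i.e. 16.0 m.u.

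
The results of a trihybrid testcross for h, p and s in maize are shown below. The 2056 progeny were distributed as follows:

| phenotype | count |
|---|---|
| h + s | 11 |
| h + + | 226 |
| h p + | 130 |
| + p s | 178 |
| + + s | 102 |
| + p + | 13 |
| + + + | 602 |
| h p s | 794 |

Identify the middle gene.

The two most frequent reciprocal classes, + + + and h p s, are the parental types, so the F1 was + + + / h p s.
The two rarest classes, + p + and h + s, are the double crossovers. Comparing them with the parentals, only the p allele has switched, so p is the middle locus and the order is s – p – h.

p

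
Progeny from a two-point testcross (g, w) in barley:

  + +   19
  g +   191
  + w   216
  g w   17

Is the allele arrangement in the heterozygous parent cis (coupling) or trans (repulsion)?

trans

The two most frequent classes are + w (216) and g + (191); these are the parental (non-recombinant) types.
So the F1 carried + w on one chromosome and g + on the other — the recessive alleles are on opposite chromosomes (trans / repulsion).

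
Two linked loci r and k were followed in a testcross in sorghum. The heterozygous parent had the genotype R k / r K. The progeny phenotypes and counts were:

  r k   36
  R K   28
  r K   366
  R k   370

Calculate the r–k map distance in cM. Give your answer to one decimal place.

The recombinant classes are R K and r k: 28 + 36 = 64.
Recombination frequency = 64/800 = 0.0800 ≈ 8.0%, i.e. 8.0 cM.

8.0 cM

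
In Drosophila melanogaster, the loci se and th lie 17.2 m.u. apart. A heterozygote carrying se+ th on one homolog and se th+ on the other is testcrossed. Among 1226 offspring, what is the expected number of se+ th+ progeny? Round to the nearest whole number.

105

A map distance of 17.2 m.u. corresponds to a recombination frequency of 0.172.
The F1 is se+ th / se th+, so se+ th+ is a recombinant gamete class with expected frequency r/2 = 0.172/2 = 0.0860.
Expected number = 0.0860 × 1226 = 105.44 ≈ 105.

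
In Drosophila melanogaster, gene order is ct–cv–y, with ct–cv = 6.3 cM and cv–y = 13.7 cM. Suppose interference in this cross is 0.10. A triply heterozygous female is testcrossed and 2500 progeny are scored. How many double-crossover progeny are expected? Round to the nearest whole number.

Map distances give recombination frequencies of 0.063 and 0.137 for the two intervals.
With interference 0.10 (so coincidence = 0.90), expected double-crossover frequency = 0.063 × 0.137 × 0.90 = 0.00777.
Expected number = 0.00777 × 2500 = 19.42 ≈ 19.

19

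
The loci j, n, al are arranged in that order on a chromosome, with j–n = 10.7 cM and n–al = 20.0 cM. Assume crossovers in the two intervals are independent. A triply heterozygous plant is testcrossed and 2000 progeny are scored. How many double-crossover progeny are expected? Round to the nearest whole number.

43

Map distances give recombination frequencies of 0.107 and 0.200 for the two intervals.
With no interference, expected double-crossover frequency = 0.107 × 0.200 = 0.02140.
Expected number = 0.02140 × 2000 = 42.80 ≈ 43.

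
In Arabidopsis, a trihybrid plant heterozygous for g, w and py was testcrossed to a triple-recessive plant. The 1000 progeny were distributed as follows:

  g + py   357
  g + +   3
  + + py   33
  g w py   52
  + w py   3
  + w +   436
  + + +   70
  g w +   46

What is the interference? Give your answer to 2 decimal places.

The two most frequent reciprocal classes, + w + and g + py, are the parental types, so the F1 was + w + / g + py.
The two rarest classes, + w py and g + +, are the double crossovers. Comparing them with the parentals, only the py allele has switched, so py is the middle locus and the order is g – py – w.
g–py: (79 + 6)/1000 = 0.0850; py–w: (122 + 6)/1000 = 0.1280.
Expected DCO frequency = 0.0850 × 0.1280 ≈ 0.01088; observed = 6/1000 ≈ 0.00600.
Coefficient of coincidence = 0.00600/0.01088 ≈ 0.55; interference = 1 − 0.55 = 0.45.

0.45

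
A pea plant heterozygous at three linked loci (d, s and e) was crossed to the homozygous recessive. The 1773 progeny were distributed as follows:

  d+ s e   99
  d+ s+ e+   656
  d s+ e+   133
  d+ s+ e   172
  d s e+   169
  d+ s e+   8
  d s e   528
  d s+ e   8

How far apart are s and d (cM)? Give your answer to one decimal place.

The two most frequent reciprocal classes, d s e and d+ s+ e+, are the parental types, so the F1 was d s e / d+ s+ e+.
The two rarest classes, d s+ e and d+ s e+, are the double crossovers. Comparing them with the parentals, only the s allele has switched, so s is the middle locus and the order is d – s – e.
Crossovers in the d–s interval produce the single-crossover classes d+ s e and d s+ e+ (99 + 133 = 232) plus the double crossovers (16).
RF(d–s) = (232 + 16) / 1773 = 248/1773 = 0.1399 → 14.0 cM.

14.0 cM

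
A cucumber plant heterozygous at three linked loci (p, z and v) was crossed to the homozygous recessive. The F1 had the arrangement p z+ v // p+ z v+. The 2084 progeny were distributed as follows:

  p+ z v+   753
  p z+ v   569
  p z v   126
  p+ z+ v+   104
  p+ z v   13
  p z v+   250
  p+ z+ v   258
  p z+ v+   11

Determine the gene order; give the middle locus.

The two rarest classes, p z+ v+ and p+ z v, are the double crossovers. Comparing them with the parentals, only the v allele has switched, so v is the middle locus and the order is p – v – z.

v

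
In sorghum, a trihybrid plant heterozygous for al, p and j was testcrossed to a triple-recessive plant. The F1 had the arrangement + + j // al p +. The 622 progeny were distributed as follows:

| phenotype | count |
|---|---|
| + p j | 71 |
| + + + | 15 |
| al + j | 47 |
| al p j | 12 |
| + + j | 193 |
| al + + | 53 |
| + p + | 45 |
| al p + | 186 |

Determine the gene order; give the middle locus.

The two rarest classes, + + + and al p j, are the double crossovers. Comparing them with the parentals, only the j allele has switched, so j is the middle locus and the order is al – j – p.

j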